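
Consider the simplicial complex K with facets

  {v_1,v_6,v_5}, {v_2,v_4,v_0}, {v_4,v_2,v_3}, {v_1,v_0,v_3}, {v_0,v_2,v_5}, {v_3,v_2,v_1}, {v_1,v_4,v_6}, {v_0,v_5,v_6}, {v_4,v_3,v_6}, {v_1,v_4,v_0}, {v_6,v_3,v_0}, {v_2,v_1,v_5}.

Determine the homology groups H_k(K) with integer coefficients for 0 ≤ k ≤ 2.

H_0 ≅ Z,  H_1 ≅ Z/2,  H_2 = 0.

K has 7 vertices, 18 edges, 12 triangles.
rank ∂_0 = 0, rank ∂_1 = 6 ⇒ b_0 = 7 − 0 − 6 = 1; all invariant factors of ∂_1 are 1 so no torsion. So H_0 ≅ Z.
rank ∂_1 = 6, rank ∂_2 = 12 ⇒ b_1 = 18 − 6 − 12 = 0; ∂_2 has invariant factor(s) [2] giving torsion. So H_1 ≅ Z/2.
rank ∂_2 = 12, rank ∂_3 = 0 ⇒ b_2 = 12 − 12 − 0 = 0. So H_2 ≅ 0.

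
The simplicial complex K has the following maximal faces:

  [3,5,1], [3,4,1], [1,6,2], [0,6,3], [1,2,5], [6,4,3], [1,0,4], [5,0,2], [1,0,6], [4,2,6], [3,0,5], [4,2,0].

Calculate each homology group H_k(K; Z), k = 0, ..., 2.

H_0 ≅ Z,  H_1 ≅ Z/2,  H_2 = 0.

Fix the vertex order 0 < 1 < 2 < 3 < 4 < 5 < 6 and write every simplex with vertices in increasing order. Then dim K = 2 and the simplices of K are:

  0-simplices (7): [0], [1], [2], [3], [4], [5], [6]
  1-simplices (18): [0,1], [0,2], [0,3], [0,4], [0,5], [0,6], [1,2], [1,3], [1,4], [1,5], [1,6], [2,4], [2,5], [2,6], [3,4], [3,5], [3,6], [4,6]
  2-simplices (12): [0,1,4], [0,1,6], [0,2,4], [0,2,5], [0,3,5], [0,3,6], [1,2,5], [1,2,6], [1,3,4], [1,3,5], [2,4,6], [3,4,6]

giving chain groups C_0 ≅ Z^7, C_1 ≅ Z^18, C_2 ≅ Z^12.

∂_1: C_1 → C_0 maps an edge to its endpoints' difference, ∂[p,q] = q − p. For instance
  ∂[3,5] = [5] − [3].
The 7×18 boundary matrix has rank 6 and Smith normal form diag(1,1,1,1,1,1).

Boundary ∂_2: C_2 → C_1 sends each 2-simplex [p,q,r] to [q,r] − [p,r] + [p,q]. For instance
  ∂[0,2,5] = [2,5] − [0,5] + [0,2],
  ∂[1,2,6] = [2,6] − [1,6] + [1,2].
This gives a 18×12 integer matrix of rank 12; reducing to Smith normal form yields diagonal entries (1,1,1,1,1,1,1,1,1,1,1,2).

Reading off H_k = ker ∂_k / im ∂_{k+1}:

  H_0: rank C_0 − rank ∂_1 = 7 − 6 = 1, and the invariant factors of ∂_1 are all 1, so H_0 ≅ Z.
  H_1: rank ker ∂_1 − rank ∂_2 = (18 − 6) − 12 = 0, and ∂_2 has invariant factor 2 > 1, so H_1 ≅ Z/2.
  H_2: rank ker ∂_2 − rank ∂_3 = (12 − 12) − 0 = 0, and there is no ∂_3, so H_2 ≅ 0.

As a check, the Euler characteristic is 7 − 18 + 12 = 1, which agrees with 1 − 0 + 0 = 1.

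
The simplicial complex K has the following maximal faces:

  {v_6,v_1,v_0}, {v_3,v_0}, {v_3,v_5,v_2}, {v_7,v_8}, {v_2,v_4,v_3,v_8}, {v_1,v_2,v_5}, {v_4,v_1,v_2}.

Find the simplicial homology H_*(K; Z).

H_0 = Z,  H_1 = Z,  H_2 = 0,  H_3 = 0.

K has 9 vertices, 16 edges, 8 triangles, 1 3-simplex.
rank ∂_0 = 0, rank ∂_1 = 8 ⇒ b_0 = 9 − 0 − 8 = 1; all invariant factors of ∂_1 are 1 so no torsion. So H_0 = Z.
rank ∂_1 = 8, rank ∂_2 = 7 ⇒ b_1 = 16 − 8 − 7 = 1; all invariant factors of ∂_2 are 1 so no torsion. So H_1 = Z.
rank ∂_2 = 7, rank ∂_3 = 1 ⇒ b_2 = 8 − 7 − 1 = 0; all invariant factors of ∂_3 are 1 so no torsion. So H_2 = 0.
rank ∂_3 = 1, rank ∂_4 = 0 ⇒ b_3 = 1 − 1 − 0 = 0. So H_3 = 0.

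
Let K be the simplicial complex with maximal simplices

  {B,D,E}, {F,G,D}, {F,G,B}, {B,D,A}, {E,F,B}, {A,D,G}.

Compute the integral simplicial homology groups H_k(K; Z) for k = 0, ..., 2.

Take the total order A < B < D < E < F < G on the vertex set. Then K (dimension 2) consists of the simplices:

  0-simplices (6): A, B, D, E, F, G
  1-simplices (12): AB, AD, AG, BD, BE, BF, BG, DE, DF, DG, EF, FG
  2-simplices (6): ABD, ADG, BDE, BEF, BFG, DFG

giving chain groups C_0 ≅ Z^6, C_1 ≅ Z^12, C_2 ≅ Z^6.

Boundary ∂_1: C_1 → C_0 is given by ∂[p,q] = [q] − [p]. For instance
  ∂BE = E − B.
This gives a 6×12 integer matrix of rank 5; reducing to Smith normal form yields diagonal entries (1,1,1,1,1).

The boundary map ∂_2: C_2 → C_1 acts by ∂[p,q,r] = [q,r] − [p,r] + [p,q]. For instance
  ∂DFG = FG − DG + DF,
  ∂ADG = DG − AG + AD.
As a 12×6 matrix over Z this has rank 6, with invariant factors (1,1,1,1,1,1).

From H_k ≅ ker(∂_k) / im(∂_{k+1}) we obtain:

  H_0: rank C_0 − rank ∂_1 = 6 − 5 = 1, and the invariant factors of ∂_1 are all 1, so H_0 = Z.
  H_1: rank ker ∂_1 − rank ∂_2 = (12 − 5) − 6 = 1, and the invariant factors of ∂_2 are all 1, so H_1 = Z.
  H_2: rank ker ∂_2 − rank ∂_3 = (6 − 6) − 0 = 0, and there is no ∂_3, so H_2 = 0.

H_0 = Z,  H_1 = Z,  H_2 = 0.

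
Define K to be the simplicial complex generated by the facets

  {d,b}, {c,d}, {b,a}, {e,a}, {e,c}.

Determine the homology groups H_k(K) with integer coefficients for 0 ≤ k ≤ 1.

We work with the vertex ordering a < b < c < d < e. The simplices of K, each written with vertices in increasing order, are:

  0-simplices (5): a, b, c, d, e
  1-simplices (5): ab, ae, bd, cd, ce

Hence C_0 ≅ Z^5, C_1 ≅ Z^5.

Boundary ∂_1: C_1 → C_0 is given by ∂[p,q] = [q] − [p].
The resulting 5×5 matrix has rank 4, and its Smith normal form has invariant factors (1,1,1,1).

Computing H_k = (kernel of ∂_k) / (image of ∂_{k+1}):

  H_0: rank C_0 − rank ∂_1 = 5 − 4 = 1, and the invariant factors of ∂_1 are all 1, so H_0 ≅ Z.
  H_1: rank ker ∂_1 − rank ∂_2 = (5 − 4) − 0 = 1, and there is no ∂_2, so H_1 ≅ Z.

H_0 ≅ Z,  H_1 ≅ Z.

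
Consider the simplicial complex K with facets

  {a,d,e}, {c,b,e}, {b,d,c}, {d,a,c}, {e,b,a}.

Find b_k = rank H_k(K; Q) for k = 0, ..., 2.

Fix the vertex order a < b < c < d < e and write every simplex with vertices in increasing order. Then dim K = 2 and the simplices of K are:

  0-simplices (5): a, b, c, d, e
  1-simplices (10): ab, ac, ad, ae, bc, bd, be, cd, ce, de
  2-simplices (5): abe, acd, ade, bcd, bce

Hence C_0 ≅ Z^5, C_1 ≅ Z^10, C_2 ≅ Z^5.

Boundary ∂_1: C_1 → C_0 sends each edge [p,q] (with p < q) to q − p.
The resulting 5×10 matrix has rank 4, and its Smith normal form has invariant factors (1,1,1,1).

∂_2: C_2 → C_1 maps a triangle to the signed sum of its edges. For instance
  ∂bce = ce − be + bc,
  ∂acd = cd − ad + ac.
As a 10×5 matrix over Z this has rank 5, with invariant factors (1,1,1,1,1).

Now H_k = ker ∂_k / im ∂_{k+1}, so:

  H_0: rank C_0 − rank ∂_1 = 5 − 4 = 1, and the invariant factors of ∂_1 are all 1, so H_0 = Z.
  H_1: rank ker ∂_1 − rank ∂_2 = (10 − 4) − 5 = 1, and the invariant factors of ∂_2 are all 1, so H_1 = Z.
  H_2: rank ker ∂_2 − rank ∂_3 = (5 − 5) − 0 = 0, and there is no ∂_3, so H_2 = 0.

As a check, the Euler characteristic is 5 − 10 + 5 = 0, which agrees with 1 − 1 + 0 = 0.

Hence the Betti numbers are b_0 = 1, b_1 = 1, b_2 = 0.

b_0 = 1, b_1 = 1, b_2 = 0.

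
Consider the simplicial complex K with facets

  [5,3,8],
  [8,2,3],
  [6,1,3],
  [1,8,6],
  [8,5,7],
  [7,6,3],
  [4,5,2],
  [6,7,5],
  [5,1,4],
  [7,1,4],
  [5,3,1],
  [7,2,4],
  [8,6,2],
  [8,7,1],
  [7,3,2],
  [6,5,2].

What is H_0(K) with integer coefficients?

H_0 ≅ Z.

Order the vertices as 1 < 2 < 3 < 4 < 5 < 6 < 7 < 8. Listing each simplex with vertices in this order, K has dimension 2 with simplices:

  0-simplices (8): [1], [2], [3], [4], [5], [6], [7], [8]
  1-simplices (24): (24 of them)
  2-simplices (16): [1,3,5], [1,3,6], [1,4,5], [1,4,7], [1,6,8], [1,7,8], [2,3,7], [2,3,8], [2,4,5], [2,4,7], [2,5,6], [2,6,8], [3,5,8], [3,6,7], [5,6,7], [5,7,8]

giving chain groups C_0 ≅ Z^8, C_1 ≅ Z^24, C_2 ≅ Z^16.

The boundary map ∂_1: C_1 → C_0 is given by ∂[p,q] = [q] − [p]. For instance
  ∂[3,5] = [5] − [3].
The 8×24 boundary matrix has rank 7 and Smith normal form diag(1,1,1,1,1,1,1).

The boundary map ∂_2: C_2 → C_1 sends each 2-simplex [p,q,r] to [q,r] − [p,r] + [p,q]. For instance
  ∂[1,6,8] = [6,8] − [1,8] + [1,6],
  ∂[3,5,8] = [5,8] − [3,8] + [3,5].
The resulting 24×16 matrix has rank 15, and its Smith normal form has invariant factors (1,1,1,1,1,1,1,1,1,1,1,1,1,1,1).

From H_k ≅ ker(∂_k) / im(∂_{k+1}) we obtain:

  H_0: rank C_0 − rank ∂_1 = 8 − 7 = 1, and the invariant factors of ∂_1 are all 1, so H_0 ≅ Z.

(K is a triangulation of the torus T^2.)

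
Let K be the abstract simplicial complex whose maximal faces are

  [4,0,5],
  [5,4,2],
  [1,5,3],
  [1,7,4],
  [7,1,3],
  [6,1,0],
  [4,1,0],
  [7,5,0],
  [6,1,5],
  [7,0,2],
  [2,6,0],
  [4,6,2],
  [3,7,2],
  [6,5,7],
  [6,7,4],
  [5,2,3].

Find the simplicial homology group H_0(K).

H_0 ≅ Z.

K has 8 vertices, 24 edges, 16 triangles.
rank ∂_0 = 0, rank ∂_1 = 7 ⇒ b_0 = 8 − 0 − 7 = 1; all invariant factors of ∂_1 are 1 so no torsion. So H_0 = Z.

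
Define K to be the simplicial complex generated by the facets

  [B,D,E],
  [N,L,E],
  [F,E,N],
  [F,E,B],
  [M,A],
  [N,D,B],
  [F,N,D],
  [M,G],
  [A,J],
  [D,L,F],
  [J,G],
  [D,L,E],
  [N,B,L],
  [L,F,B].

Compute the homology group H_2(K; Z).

H_2 = 0.

Take the total order A < B < D < E < F < G < J < L < M < N on the vertex set. Then K (dimension 2) consists of the simplices:

  0-simplices (10): A, B, D, E, F, G, J, L, M, N
  1-simplices (19): AJ, AM, BD, BE, BF, BL, BN, DE, DF, DL, DN, EF, EL, EN, FL, FN, GJ, GM, LN
  2-simplices (10): BDE, BDN, BEF, BFL, BLN, DEL, DFL, DFN, EFN, ELN

Hence C_0 ≅ Z^10, C_1 ≅ Z^19, C_2 ≅ Z^10.

Boundary ∂_1: C_1 → C_0 maps an edge to its endpoints' difference, ∂[p,q] = q − p. For instance
  ∂BL = L − B.
As a 10×19 matrix over Z this has rank 8, with invariant factors (1,1,1,1,1,1,1,1).

∂_2: C_2 → C_1 acts by ∂[p,q,r] = [q,r] − [p,r] + [p,q]. For instance
  ∂EFN = FN − EN + EF,
  ∂BFL = FL − BL + BF.
The 19×10 boundary matrix has rank 10 and Smith normal form diag(1,1,1,1,1,1,1,1,1,2).

Computing H_k = (kernel of ∂_k) / (image of ∂_{k+1}):

  H_2: rank ker ∂_2 − rank ∂_3 = (10 − 10) − 0 = 0, and there is no ∂_3, so H_2 = 0.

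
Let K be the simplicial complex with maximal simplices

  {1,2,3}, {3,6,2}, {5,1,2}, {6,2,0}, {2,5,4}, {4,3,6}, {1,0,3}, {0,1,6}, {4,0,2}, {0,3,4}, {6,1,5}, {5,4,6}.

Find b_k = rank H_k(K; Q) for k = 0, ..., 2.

b_0 = 1, b_1 = 0, b_2 = 0.

We work with the vertex ordering 0 < 1 < 2 < 3 < 4 < 5 < 6. The simplices of K, each written with vertices in increasing order, are:

  0-simplices (7): [0], [1], [2], [3], [4], [5], [6]
  1-simplices (18): [0,1], [0,2], [0,3], [0,4], [0,6], [1,2], [1,3], [1,5], [1,6], [2,3], [2,4], [2,5], [2,6], [3,4], [3,6], [4,5], [4,6], [5,6]
  2-simplices (12): [0,1,3], [0,1,6], [0,2,4], [0,2,6], [0,3,4], [1,2,3], [1,2,5], [1,5,6], [2,3,6], [2,4,5], [3,4,6], [4,5,6]

Hence C_0 ≅ Z^7, C_1 ≅ Z^18, C_2 ≅ Z^12.

∂_1: C_1 → C_0 is given by ∂[p,q] = [q] − [p].
The 7×18 boundary matrix has rank 6 and Smith normal form diag(1,1,1,1,1,1).

Boundary ∂_2: C_2 → C_1 sends each 2-simplex [p,q,r] to [q,r] − [p,r] + [p,q]. For instance
  ∂[0,3,4] = [3,4] − [0,4] + [0,3],
  ∂[2,4,5] = [4,5] − [2,5] + [2,4].
The 18×12 boundary matrix has rank 12 and Smith normal form diag(1,1,1,1,1,1,1,1,1,1,1,2).

Now H_k = ker ∂_k / im ∂_{k+1}, so:

  H_0: rank C_0 − rank ∂_1 = 7 − 6 = 1, and the invariant factors of ∂_1 are all 1, so H_0 = Z.
  H_1: rank ker ∂_1 − rank ∂_2 = (18 − 6) − 12 = 0, and ∂_2 has invariant factor 2 > 1, so H_1 = Z/2Z.
  H_2: rank ker ∂_2 − rank ∂_3 = (12 − 12) − 0 = 0, and there is no ∂_3, so H_2 = 0.

(K is a triangulation of the real projective plane RP^2.)

Hence the Betti numbers are b_0 = 1, b_1 = 0, b_2 = 0.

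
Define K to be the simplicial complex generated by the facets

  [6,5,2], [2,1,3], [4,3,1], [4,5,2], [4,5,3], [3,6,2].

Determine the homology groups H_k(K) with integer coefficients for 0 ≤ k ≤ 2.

H_0 = Z,  H_1 = Z,  H_2 = 0.

We work with the vertex ordering 1 < 2 < 3 < 4 < 5 < 6. The simplices of K, each written with vertices in increasing order, are:

  0-simplices (6): [1], [2], [3], [4], [5], [6]
  1-simplices (12): [1,2], [1,3], [1,4], [2,3], [2,4], [2,5], [2,6], [3,4], [3,5], [3,6], [4,5], [5,6]
  2-simplices (6): [1,2,3], [1,3,4], [2,3,6], [2,4,5], [2,5,6], [3,4,5]

giving chain groups C_0 ≅ Z^6, C_1 ≅ Z^12, C_2 ≅ Z^6.

The boundary map ∂_1: C_1 → C_0 maps an edge to its endpoints' difference, ∂[p,q] = q − p. For instance
  ∂[1,2] = [2] − [1].
The 6×12 boundary matrix has rank 5 and Smith normal form diag(1,1,1,1,1).

The boundary map ∂_2: C_2 → C_1 maps a triangle to the signed sum of its edges. For instance
  ∂[3,4,5] = [4,5] − [3,5] + [3,4],
  ∂[2,3,6] = [3,6] − [2,6] + [2,3].
The resulting 12×6 matrix has rank 6, and its Smith normal form has invariant factors (1,1,1,1,1,1).

Reading off H_k = ker ∂_k / im ∂_{k+1}:

  H_0: rank C_0 − rank ∂_1 = 6 − 5 = 1, and the invariant factors of ∂_1 are all 1, so H_0 = Z.
  H_1: rank ker ∂_1 − rank ∂_2 = (12 − 5) − 6 = 1, and the invariant factors of ∂_2 are all 1, so H_1 = Z.
  H_2: rank ker ∂_2 − rank ∂_3 = (6 − 6) − 0 = 0, and there is no ∂_3, so H_2 = 0.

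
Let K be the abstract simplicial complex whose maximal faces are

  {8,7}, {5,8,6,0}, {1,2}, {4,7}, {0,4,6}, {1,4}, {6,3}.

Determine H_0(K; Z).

H_0 ≅ Z.

Fix the vertex order 0 < 1 < 2 < 3 < 4 < 5 < 6 < 7 < 8 and write every simplex with vertices in increasing order. Then dim K = 3 and the simplices of K are:

  0-simplices (9): [0], [1], [2], [3], [4], [5], [6], [7], [8]
  1-simplices (13): [0,4], [0,5], [0,6], [0,8], [1,2], [1,4], [3,6], [4,6], [4,7], [5,6], [5,8], [6,8], [7,8]
  2-simplices (5): [0,4,6], [0,5,6], [0,5,8], [0,6,8], [5,6,8]
  3-simplices (1): [0,5,6,8]

so the chain groups are C_0 ≅ Z^9, C_1 ≅ Z^13, C_2 ≅ Z^5, C_3 ≅ Z^1.

∂_1: C_1 → C_0 sends each edge [p,q] (with p < q) to q − p.
As a 9×13 matrix over Z this has rank 8, with invariant factors (1,1,1,1,1,1,1,1).

∂_2: C_2 → C_1 sends each 2-simplex [p,q,r] to [q,r] − [p,r] + [p,q]. For instance
  ∂[0,5,8] = [5,8] − [0,8] + [0,5],
  ∂[0,6,8] = [6,8] − [0,8] + [0,6].
As a 13×5 matrix over Z this has rank 4, with invariant factors (1,1,1,1).

The boundary map ∂_3: C_3 → C_2 sends each 3-simplex σ to the alternating sum Σ_i (−1)^i (σ with its i-th vertex removed). For instance
  ∂[0,5,6,8] = [5,6,8] − [0,6,8] + [0,5,8] − [0,5,6].
This gives a 5×1 integer matrix of rank 1; reducing to Smith normal form yields diagonal entries (1).

Computing H_k = (kernel of ∂_k) / (image of ∂_{k+1}):

  H_0: rank C_0 − rank ∂_1 = 9 − 8 = 1, and the invariant factors of ∂_1 are all 1, so H_0 ≅ Z.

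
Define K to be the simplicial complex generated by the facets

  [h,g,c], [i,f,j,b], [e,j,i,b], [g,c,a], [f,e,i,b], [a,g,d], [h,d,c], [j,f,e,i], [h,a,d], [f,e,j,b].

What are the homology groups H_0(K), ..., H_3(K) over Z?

H_0 = Z^2,  H_1 = Z,  H_2 = 0,  H_3 = Z.

Order the vertices as a < b < c < d < e < f < g < h < i < j. Listing each simplex with vertices in this order, K has dimension 3 with simplices:

  0-simplices (10): a, b, c, d, e, f, g, h, i, j
  1-simplices (20): ac, ad, ag, ah, be, bf, bi, bj, cd, cg, ch, dg, dh, ef, ei, ej, fi, fj, gh, ij
  2-simplices (15): acg, adg, adh, bef, bei, bej, bfi, bfj, bij, cdh, cgh, efi, efj, eij, fij
  3-simplices (5): befi, befj, beij, bfij, efij

so the chain groups are C_0 ≅ Z^10, C_1 ≅ Z^20, C_2 ≅ Z^15, C_3 ≅ Z^5.

∂_1: C_1 → C_0 is given by ∂[p,q] = [q] − [p].
The 10×20 boundary matrix has rank 8 and Smith normal form diag(1,1,1,1,1,1,1,1).

The boundary map ∂_2: C_2 → C_1 sends each 2-simplex [p,q,r] to [q,r] − [p,r] + [p,q]. For instance
  ∂efj = fj − ej + ef,
  ∂bij = ij − bj + bi.
The 20×15 boundary matrix has rank 11 and Smith normal form diag(1,1,1,1,1,1,1,1,1,1,1).

Boundary ∂_3: C_3 → C_2 sends each 3-simplex σ to the alternating sum Σ_i (−1)^i (σ with its i-th vertex removed). For instance
  ∂bfij = fij − bij + bfj − bfi,
  ∂efij = fij − eij + efj − efi.
The resulting 15×5 matrix has rank 4, and its Smith normal form has invariant factors (1,1,1,1).

Reading off H_k = ker ∂_k / im ∂_{k+1}:

  H_0: rank C_0 − rank ∂_1 = 10 − 8 = 2, and the invariant factors of ∂_1 are all 1, so H_0 = Z^2.
  H_1: rank ker ∂_1 − rank ∂_2 = (20 − 8) − 11 = 1, and the invariant factors of ∂_2 are all 1, so H_1 = Z.
  H_2: rank ker ∂_2 − rank ∂_3 = (15 − 11) − 4 = 0, and the invariant factors of ∂_3 are all 1, so H_2 = 0.
  H_3: rank ker ∂_3 − rank ∂_4 = (5 − 4) − 0 = 1, and there is no ∂_4, so H_3 = Z.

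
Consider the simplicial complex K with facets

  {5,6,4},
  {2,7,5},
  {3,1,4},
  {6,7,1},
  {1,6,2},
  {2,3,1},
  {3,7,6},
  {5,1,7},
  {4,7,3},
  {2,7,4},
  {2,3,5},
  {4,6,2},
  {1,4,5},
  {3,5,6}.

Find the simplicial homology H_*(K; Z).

K has 7 vertices, 21 edges, 14 triangles.
rank ∂_0 = 0, rank ∂_1 = 6 ⇒ b_0 = 7 − 0 − 6 = 1; all invariant factors of ∂_1 are 1 so no torsion. So H_0 ≅ Z.
rank ∂_1 = 6, rank ∂_2 = 13 ⇒ b_1 = 21 − 6 − 13 = 2; all invariant factors of ∂_2 are 1 so no torsion. So H_1 ≅ Z^2.
rank ∂_2 = 13, rank ∂_3 = 0 ⇒ b_2 = 14 − 13 − 0 = 1. So H_2 ≅ Z.

H_0 = Z,  H_1 = Z^2,  H_2 = Z.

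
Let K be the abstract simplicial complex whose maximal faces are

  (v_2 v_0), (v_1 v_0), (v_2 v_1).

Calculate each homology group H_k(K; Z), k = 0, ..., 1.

H_0 ≅ Z,  H_1 ≅ Z.

Fix the vertex order v_0 < v_1 < v_2 and write every simplex with vertices in increasing order. Then dim K = 1 and the simplices of K are:

  0-simplices (3): [v_0], [v_1], [v_2]
  1-simplices (3): [v_0,v_1], [v_0,v_2], [v_1,v_2]

Hence C_0 ≅ Z^3, C_1 ≅ Z^3.

∂_1: C_1 → C_0 sends each edge [p,q] (with p < q) to q − p. For instance
  ∂[v_0,v_1] = [v_1] − [v_0].
As a 3×3 matrix over Z this has rank 2, with invariant factors (1,1).

Computing H_k = (kernel of ∂_k) / (image of ∂_{k+1}):

  H_0: rank C_0 − rank ∂_1 = 3 − 2 = 1, and the invariant factors of ∂_1 are all 1, so H_0 = Z.
  H_1: rank ker ∂_1 − rank ∂_2 = (3 − 2) − 0 = 1, and there is no ∂_2, so H_1 = Z.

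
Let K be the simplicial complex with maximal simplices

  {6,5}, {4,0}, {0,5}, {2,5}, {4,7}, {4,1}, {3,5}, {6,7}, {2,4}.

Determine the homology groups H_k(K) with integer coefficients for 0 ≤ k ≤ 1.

H_0 ≅ Z,  H_1 ≅ Z^2.

Order the vertices as 0 < 1 < 2 < 3 < 4 < 5 < 6 < 7. Listing each simplex with vertices in this order, K has dimension 1 with simplices:

  0-simplices (8): [0], [1], [2], [3], [4], [5], [6], [7]
  1-simplices (9): [0,4], [0,5], [1,4], [2,4], [2,5], [3,5], [4,7], [5,6], [6,7]

so the chain groups are C_0 ≅ Z^8, C_1 ≅ Z^9.

Boundary ∂_1: C_1 → C_0 is given by ∂[p,q] = [q] − [p].
The resulting 8×9 matrix has rank 7, and its Smith normal form has invariant factors (1,1,1,1,1,1,1).

Now H_k = ker ∂_k / im ∂_{k+1}, so:

  H_0: rank C_0 − rank ∂_1 = 8 − 7 = 1, and the invariant factors of ∂_1 are all 1, so H_0 ≅ Z.
  H_1: rank ker ∂_1 − rank ∂_2 = (9 − 7) − 0 = 2, and there is no ∂_2, so H_1 ≅ Z^2.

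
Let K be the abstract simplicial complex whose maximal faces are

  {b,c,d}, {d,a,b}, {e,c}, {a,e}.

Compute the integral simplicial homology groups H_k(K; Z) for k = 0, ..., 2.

H_0 ≅ Z,  H_1 ≅ Z,  H_2 = 0.

Order the vertices as a < b < c < d < e. Listing each simplex with vertices in this order, K has dimension 2 with simplices:

  0-simplices (5): a, b, c, d, e
  1-simplices (7): ab, ad, ae, bc, bd, cd, ce
  2-simplices (2): abd, bcd

giving chain groups C_0 ≅ Z^5, C_1 ≅ Z^7, C_2 ≅ Z^2.

The boundary map ∂_1: C_1 → C_0 maps an edge to its endpoints' difference, ∂[p,q] = q − p. For instance
  ∂cd = d − c.
As a 5×7 matrix over Z this has rank 4, with invariant factors (1,1,1,1).

The boundary map ∂_2: C_2 → C_1 maps a triangle to the signed sum of its edges. For instance
  ∂abd = bd − ad + ab,
  ∂bcd = cd − bd + bc.
The resulting 7×2 matrix has rank 2, and its Smith normal form has invariant factors (1,1).

Reading off H_k = ker ∂_k / im ∂_{k+1}:

  H_0: rank C_0 − rank ∂_1 = 5 − 4 = 1, and the invariant factors of ∂_1 are all 1, so H_0 ≅ Z.
  H_1: rank ker ∂_1 − rank ∂_2 = (7 − 4) − 2 = 1, and the invariant factors of ∂_2 are all 1, so H_1 ≅ Z.
  H_2: rank ker ∂_2 − rank ∂_3 = (2 − 2) − 0 = 0, and there is no ∂_3, so H_2 ≅ 0.

As a check, the Euler characteristic is 5 − 7 + 2 = 0, which agrees with 1 − 1 + 0 = 0.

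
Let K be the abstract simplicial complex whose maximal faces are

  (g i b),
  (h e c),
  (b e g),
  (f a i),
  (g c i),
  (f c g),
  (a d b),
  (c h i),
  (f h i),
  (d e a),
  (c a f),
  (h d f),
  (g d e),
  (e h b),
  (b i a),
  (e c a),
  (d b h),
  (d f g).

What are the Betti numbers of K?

Fix the vertex order a < b < c < d < e < f < g < h < i and write every simplex with vertices in increasing order. Then dim K = 2 and the simplices of K are:

  0-simplices (9): a, b, c, d, e, f, g, h, i
  1-simplices (27): ab, ac, ad, ae, af, ai, bd, be, bg, bh, bi, ce, cf, cg, ch, ci, de, df, dg, dh, eg, eh, fg, fh, fi, gi, hi
  2-simplices (18): abd, abi, ace, acf, ade, afi, bdh, beg, beh, bgi, ceh, cfg, cgi, chi, deg, dfg, dfh, fhi

so the chain groups are C_0 ≅ Z^9, C_1 ≅ Z^27, C_2 ≅ Z^18.

The boundary map ∂_1: C_1 → C_0 maps an edge to its endpoints' difference, ∂[p,q] = q − p.
The resulting 9×27 matrix has rank 8, and its Smith normal form has invariant factors (1,1,1,1,1,1,1,1).

Boundary ∂_2: C_2 → C_1 sends each 2-simplex [p,q,r] to [q,r] − [p,r] + [p,q]. For instance
  ∂bdh = dh − bh + bd,
  ∂acf = cf − af + ac.
This gives a 27×18 integer matrix of rank 18; reducing to Smith normal form yields diagonal entries (1,1,1,1,1,1,1,1,1,1,1,1,1,1,1,1,1,2).

Now H_k = ker ∂_k / im ∂_{k+1}, so:

  H_0: rank C_0 − rank ∂_1 = 9 − 8 = 1, and the invariant factors of ∂_1 are all 1, so H_0 = Z.
  H_1: rank ker ∂_1 − rank ∂_2 = (27 − 8) − 18 = 1, and ∂_2 has invariant factor 2 > 1, so H_1 = Z × Z/2.
  H_2: rank ker ∂_2 − rank ∂_3 = (18 − 18) − 0 = 0, and there is no ∂_3, so H_2 = 0.

As a check, the Euler characteristic is 9 − 27 + 18 = 0, which agrees with 1 − 1 + 0 = 0.

Hence the Betti numbers are b_0 = 1, b_1 = 1, b_2 = 0.

b_0 = 1, b_1 = 1, b_2 = 0.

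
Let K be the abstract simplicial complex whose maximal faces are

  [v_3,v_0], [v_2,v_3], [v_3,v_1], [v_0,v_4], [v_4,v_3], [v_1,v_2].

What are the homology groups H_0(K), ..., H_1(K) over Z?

Fix the vertex order v_0 < v_1 < v_2 < v_3 < v_4 and write every simplex with vertices in increasing order. Then dim K = 1 and the simplices of K are:

  0-simplices (5): [v_0], [v_1], [v_2], [v_3], [v_4]
  1-simplices (6): [v_0,v_3], [v_0,v_4], [v_1,v_2], [v_1,v_3], [v_2,v_3], [v_3,v_4]

Hence C_0 ≅ Z^5, C_1 ≅ Z^6.

Boundary ∂_1: C_1 → C_0 maps an edge to its endpoints' difference, ∂[p,q] = q − p. For instance
  ∂[v_3,v_4] = [v_4] − [v_3].
As a 5×6 matrix over Z this has rank 4, with invariant factors (1,1,1,1).

Reading off H_k = ker ∂_k / im ∂_{k+1}:

  H_0: rank C_0 − rank ∂_1 = 5 − 4 = 1, and the invariant factors of ∂_1 are all 1, so H_0 ≅ Z.
  H_1: rank ker ∂_1 − rank ∂_2 = (6 − 4) − 0 = 2, and there is no ∂_2, so H_1 ≅ Z^2.

As a check, the Euler characteristic is 5 − 6 = -1, which agrees with 1 − 2 = -1.
(K is a triangulation of a wedge of 2 circles.)

H_0 ≅ Z,  H_1 ≅ Z^2.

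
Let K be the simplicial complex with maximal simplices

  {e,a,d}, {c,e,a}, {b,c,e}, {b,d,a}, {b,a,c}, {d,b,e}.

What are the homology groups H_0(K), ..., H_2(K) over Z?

H_0 ≅ Z,  H_1 = 0,  H_2 ≅ Z.

We work with the vertex ordering a < b < c < d < e. The simplices of K, each written with vertices in increasing order, are:

  0-simplices (5): a, b, c, d, e
  1-simplices (9): ab, ac, ad, ae, bc, bd, be, ce, de
  2-simplices (6): abc, abd, ace, ade, bce, bde

giving chain groups C_0 ≅ Z^5, C_1 ≅ Z^9, C_2 ≅ Z^6.

Boundary ∂_1: C_1 → C_0 is given by ∂[p,q] = [q] − [p]. For instance
  ∂bc = c − b.
As a 5×9 matrix over Z this has rank 4, with invariant factors (1,1,1,1).

∂_2: C_2 → C_1 maps a triangle to the signed sum of its edges. For instance
  ∂abc = bc − ac + ab,
  ∂bde = de − be + bd.
The resulting 9×6 matrix has rank 5, and its Smith normal form has invariant factors (1,1,1,1,1).

Now H_k = ker ∂_k / im ∂_{k+1}, so:

  H_0: rank C_0 − rank ∂_1 = 5 − 4 = 1, and the invariant factors of ∂_1 are all 1, so H_0 ≅ Z.
  H_1: rank ker ∂_1 − rank ∂_2 = (9 − 4) − 5 = 0, and the invariant factors of ∂_2 are all 1, so H_1 ≅ 0.
  H_2: rank ker ∂_2 − rank ∂_3 = (6 − 5) − 0 = 1, and there is no ∂_3, so H_2 ≅ Z.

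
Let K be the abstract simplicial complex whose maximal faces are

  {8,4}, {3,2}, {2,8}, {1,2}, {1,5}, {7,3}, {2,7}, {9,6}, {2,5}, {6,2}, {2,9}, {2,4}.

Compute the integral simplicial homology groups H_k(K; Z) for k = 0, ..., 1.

We work with the vertex ordering 1 < 2 < 3 < 4 < 5 < 6 < 7 < 8 < 9. The simplices of K, each written with vertices in increasing order, are:

  0-simplices (9): [1], [2], [3], [4], [5], [6], [7], [8], [9]
  1-simplices (12): [1,2], [1,5], [2,3], [2,4], [2,5], [2,6], [2,7], [2,8], [2,9], [3,7], [4,8], [6,9]

giving chain groups C_0 ≅ Z^9, C_1 ≅ Z^12.

Boundary ∂_1: C_1 → C_0 is given by ∂[p,q] = [q] − [p]. For instance
  ∂[2,5] = [5] − [2].
The 9×12 boundary matrix has rank 8 and Smith normal form diag(1,1,1,1,1,1,1,1).

Computing H_k = (kernel of ∂_k) / (image of ∂_{k+1}):

  H_0: rank C_0 − rank ∂_1 = 9 − 8 = 1, and the invariant factors of ∂_1 are all 1, so H_0 ≅ Z.
  H_1: rank ker ∂_1 − rank ∂_2 = (12 − 8) − 0 = 4, and there is no ∂_2, so H_1 ≅ Z^4.

H_0 ≅ Z,  H_1 ≅ Z^4.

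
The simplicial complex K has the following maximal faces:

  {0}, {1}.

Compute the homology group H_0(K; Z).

Order the vertices as 0 < 1. Listing each simplex with vertices in this order, K has dimension 0 with simplices:

  0-simplices (2): [0], [1]

Hence C_0 ≅ Z^2.

From H_k ≅ ker(∂_k) / im(∂_{k+1}) we obtain:

  H_0: rank C_0 − rank ∂_1 = 2 − 0 = 2, and there is no ∂_1, so H_0 = Z^2.

(K is a triangulation of a set of 2 points.)

H_0 ≅ Z^2.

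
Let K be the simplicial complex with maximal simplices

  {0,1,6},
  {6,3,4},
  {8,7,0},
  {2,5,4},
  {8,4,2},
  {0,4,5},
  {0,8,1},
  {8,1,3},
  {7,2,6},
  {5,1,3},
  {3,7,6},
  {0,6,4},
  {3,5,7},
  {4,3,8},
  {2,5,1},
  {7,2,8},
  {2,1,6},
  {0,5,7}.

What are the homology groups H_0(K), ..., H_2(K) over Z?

H_0 ≅ Z,  H_1 ≅ Z^2,  H_2 ≅ Z.

We work with the vertex ordering 0 < 1 < 2 < 3 < 4 < 5 < 6 < 7 < 8. The simplices of K, each written with vertices in increasing order, are:

  0-simplices (9): [0], [1], [2], [3], [4], [5], [6], [7], [8]
  1-simplices (27): (27 of them)
  2-simplices (18): [0,1,6], [0,1,8], [0,4,5], [0,4,6], [0,5,7], [0,7,8], [1,2,5], [1,2,6], [1,3,5], [1,3,8], [2,4,5], [2,4,8], [2,6,7], [2,7,8], [3,4,6], [3,4,8], [3,5,7], [3,6,7]

Hence C_0 ≅ Z^9, C_1 ≅ Z^27, C_2 ≅ Z^18.

∂_1: C_1 → C_0 sends each edge [p,q] (with p < q) to q − p. For instance
  ∂[4,5] = [5] − [4].
As a 9×27 matrix over Z this has rank 8, with invariant factors (1,1,1,1,1,1,1,1).

∂_2: C_2 → C_1 sends each 2-simplex [p,q,r] to [q,r] − [p,r] + [p,q]. For instance
  ∂[3,4,8] = [4,8] − [3,8] + [3,4],
  ∂[1,3,8] = [3,8] − [1,8] + [1,3].
As a 27×18 matrix over Z this has rank 17, with invariant factors (1,1,1,1,1,1,1,1,1,1,1,1,1,1,1,1,1).

Computing H_k = (kernel of ∂_k) / (image of ∂_{k+1}):

  H_0: rank C_0 − rank ∂_1 = 9 − 8 = 1, and the invariant factors of ∂_1 are all 1, so H_0 ≅ Z.
  H_1: rank ker ∂_1 − rank ∂_2 = (27 − 8) − 17 = 2, and the invariant factors of ∂_2 are all 1, so H_1 ≅ Z^2.
  H_2: rank ker ∂_2 − rank ∂_3 = (18 − 17) − 0 = 1, and there is no ∂_3, so H_2 ≅ Z.

As a check, the Euler characteristic is 9 − 27 + 18 = 0, which agrees with 1 − 2 + 1 = 0.
(K is a triangulation of the torus T^2.)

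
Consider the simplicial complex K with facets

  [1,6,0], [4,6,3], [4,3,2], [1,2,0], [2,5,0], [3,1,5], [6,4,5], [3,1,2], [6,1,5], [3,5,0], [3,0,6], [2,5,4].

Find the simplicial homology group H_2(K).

H_2 ≅ 0.

Take the total order 0 < 1 < 2 < 3 < 4 < 5 < 6 on the vertex set. Then K (dimension 2) consists of the simplices:

  0-simplices (7): [0], [1], [2], [3], [4], [5], [6]
  1-simplices (18): [0,1], [0,2], [0,3], [0,5], [0,6], [1,2], [1,3], [1,5], [1,6], [2,3], [2,4], [2,5], [3,4], [3,5], [3,6], [4,5], [4,6], [5,6]
  2-simplices (12): [0,1,2], [0,1,6], [0,2,5], [0,3,5], [0,3,6], [1,2,3], [1,3,5], [1,5,6], [2,3,4], [2,4,5], [3,4,6], [4,5,6]

Hence C_0 ≅ Z^7, C_1 ≅ Z^18, C_2 ≅ Z^12.

The boundary map ∂_1: C_1 → C_0 is given by ∂[p,q] = [q] − [p]. For instance
  ∂[1,6] = [6] − [1].
This gives a 7×18 integer matrix of rank 6; reducing to Smith normal form yields diagonal entries (1,1,1,1,1,1).

∂_2: C_2 → C_1 maps a triangle to the signed sum of its edges. For instance
  ∂[1,3,5] = [3,5] − [1,5] + [1,3],
  ∂[4,5,6] = [5,6] − [4,6] + [4,5].
The resulting 18×12 matrix has rank 12, and its Smith normal form has invariant factors (1,1,1,1,1,1,1,1,1,1,1,2).

Reading off H_k = ker ∂_k / im ∂_{k+1}:

  H_2: rank ker ∂_2 − rank ∂_3 = (12 − 12) − 0 = 0, and there is no ∂_3, so H_2 = 0.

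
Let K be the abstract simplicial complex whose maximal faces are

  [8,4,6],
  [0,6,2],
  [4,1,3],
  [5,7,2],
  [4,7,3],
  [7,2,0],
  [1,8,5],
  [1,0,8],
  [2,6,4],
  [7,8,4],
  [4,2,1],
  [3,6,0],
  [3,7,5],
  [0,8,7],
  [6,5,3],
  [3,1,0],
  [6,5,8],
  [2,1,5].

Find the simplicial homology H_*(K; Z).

H_0 ≅ Z,  H_1 ≅ Z^2,  H_2 ≅ Z.

Order the vertices as 0 < 1 < 2 < 3 < 4 < 5 < 6 < 7 < 8. Listing each simplex with vertices in this order, K has dimension 2 with simplices:

  0-simplices (9): [0], [1], [2], [3], [4], [5], [6], [7], [8]
  1-simplices (27): (27 of them)
  2-simplices (18): [0,1,3], [0,1,8], [0,2,6], [0,2,7], [0,3,6], [0,7,8], [1,2,4], [1,2,5], [1,3,4], [1,5,8], [2,4,6], [2,5,7], [3,4,7], [3,5,6], [3,5,7], [4,6,8], [4,7,8], [5,6,8]

Hence C_0 ≅ Z^9, C_1 ≅ Z^27, C_2 ≅ Z^18.

The boundary map ∂_1: C_1 → C_0 sends each edge [p,q] (with p < q) to q − p.
This gives a 9×27 integer matrix of rank 8; reducing to Smith normal form yields diagonal entries (1,1,1,1,1,1,1,1).

∂_2: C_2 → C_1 acts by ∂[p,q,r] = [q,r] − [p,r] + [p,q]. For instance
  ∂[2,5,7] = [5,7] − [2,7] + [2,5],
  ∂[2,4,6] = [4,6] − [2,6] + [2,4].
The 27×18 boundary matrix has rank 17 and Smith normal form diag(1,1,1,1,1,1,1,1,1,1,1,1,1,1,1,1,1).

From H_k ≅ ker(∂_k) / im(∂_{k+1}) we obtain:

  H_0: rank C_0 − rank ∂_1 = 9 − 8 = 1, and the invariant factors of ∂_1 are all 1, so H_0 = Z.
  H_1: rank ker ∂_1 − rank ∂_2 = (27 − 8) − 17 = 2, and the invariant factors of ∂_2 are all 1, so H_1 = Z^2.
  H_2: rank ker ∂_2 − rank ∂_3 = (18 − 17) − 0 = 1, and there is no ∂_3, so H_2 = Z.

As a check, the Euler characteristic is 9 − 27 + 18 = 0, which agrees with 1 − 2 + 1 = 0.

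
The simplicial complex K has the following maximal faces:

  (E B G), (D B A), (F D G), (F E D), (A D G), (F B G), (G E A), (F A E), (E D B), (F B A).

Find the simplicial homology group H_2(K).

We work with the vertex ordering A < B < D < E < F < G. The simplices of K, each written with vertices in increasing order, are:

  0-simplices (6): A, B, D, E, F, G
  1-simplices (15): AB, AD, AE, AF, AG, BD, BE, BF, BG, DE, DF, DG, EF, EG, FG
  2-simplices (10): ABD, ABF, ADG, AEF, AEG, BDE, BEG, BFG, DEF, DFG

so the chain groups are C_0 ≅ Z^6, C_1 ≅ Z^15, C_2 ≅ Z^10.

The boundary map ∂_1: C_1 → C_0 sends each edge [p,q] (with p < q) to q − p. For instance
  ∂BE = E − B.
This gives a 6×15 integer matrix of rank 5; reducing to Smith normal form yields diagonal entries (1,1,1,1,1).

∂_2: C_2 → C_1 maps a triangle to the signed sum of its edges. For instance
  ∂BEG = EG − BG + BE,
  ∂ABF = BF − AF + AB.
The 15×10 boundary matrix has rank 10 and Smith normal form diag(1,1,1,1,1,1,1,1,1,2).

From H_k ≅ ker(∂_k) / im(∂_{k+1}) we obtain:

  H_2: rank ker ∂_2 − rank ∂_3 = (10 − 10) − 0 = 0, and there is no ∂_3, so H_2 ≅ 0.

(K is a triangulation of the real projective plane RP^2.)

H_2 ≅ 0.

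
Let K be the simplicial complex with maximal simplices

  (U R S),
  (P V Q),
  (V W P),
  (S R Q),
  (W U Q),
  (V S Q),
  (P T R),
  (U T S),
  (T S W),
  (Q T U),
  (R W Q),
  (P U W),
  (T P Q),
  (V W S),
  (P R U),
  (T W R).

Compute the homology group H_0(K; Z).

H_0 = Z.

Take the total order P < Q < R < S < T < U < V < W on the vertex set. Then K (dimension 2) consists of the simplices:

  0-simplices (8): P, Q, R, S, T, U, V, W
  1-simplices (24): PQ, PR, PT, PU, PV, PW, QR, QS, QT, QU, QV, QW, RS, RT, RU, RW, ST, SU, SV, SW, TU, TW, UW, VW
  2-simplices (16): PQT, PQV, PRT, PRU, PUW, PVW, QRS, QRW, QSV, QTU, QUW, RSU, RTW, STU, STW, SVW

Hence C_0 ≅ Z^8, C_1 ≅ Z^24, C_2 ≅ Z^16.

∂_1: C_1 → C_0 sends each edge [p,q] (with p < q) to q − p. For instance
  ∂PR = R − P.
This gives a 8×24 integer matrix of rank 7; reducing to Smith normal form yields diagonal entries (1,1,1,1,1,1,1).

∂_2: C_2 → C_1 acts by ∂[p,q,r] = [q,r] − [p,r] + [p,q]. For instance
  ∂STU = TU − SU + ST,
  ∂PQT = QT − PT + PQ.
The 24×16 boundary matrix has rank 15 and Smith normal form diag(1,1,1,1,1,1,1,1,1,1,1,1,1,1,1).

Now H_k = ker ∂_k / im ∂_{k+1}, so:

  H_0: rank C_0 − rank ∂_1 = 8 − 7 = 1, and the invariant factors of ∂_1 are all 1, so H_0 = Z.

(K is a triangulation of the torus T^2.)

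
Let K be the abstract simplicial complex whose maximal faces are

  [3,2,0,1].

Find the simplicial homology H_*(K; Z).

Order the vertices as 0 < 1 < 2 < 3. Listing each simplex with vertices in this order, K has dimension 3 with simplices:

  0-simplices (4): [0], [1], [2], [3]
  1-simplices (6): [0,1], [0,2], [0,3], [1,2], [1,3], [2,3]
  2-simplices (4): [0,1,2], [0,1,3], [0,2,3], [1,2,3]
  3-simplices (1): [0,1,2,3]

so the chain groups are C_0 ≅ Z^4, C_1 ≅ Z^6, C_2 ≅ Z^4, C_3 ≅ Z^1.

The boundary map ∂_1: C_1 → C_0 sends each edge [p,q] (with p < q) to q − p. For instance
  ∂[2,3] = [3] − [2].
As a 4×6 matrix over Z this has rank 3, with invariant factors (1,1,1).

∂_2: C_2 → C_1 acts by ∂[p,q,r] = [q,r] − [p,r] + [p,q]. For instance
  ∂[0,1,2] = [1,2] − [0,2] + [0,1],
  ∂[1,2,3] = [2,3] − [1,3] + [1,2].
The 6×4 boundary matrix has rank 3 and Smith normal form diag(1,1,1).

The boundary map ∂_3: C_3 → C_2 sends each 3-simplex σ to the alternating sum Σ_i (−1)^i (σ with its i-th vertex removed). For instance
  ∂[0,1,2,3] = [1,2,3] − [0,2,3] + [0,1,3] − [0,1,2].
As a 4×1 matrix over Z this has rank 1, with invariant factors (1).

Computing H_k = (kernel of ∂_k) / (image of ∂_{k+1}):

  H_0: rank C_0 − rank ∂_1 = 4 − 3 = 1, and the invariant factors of ∂_1 are all 1, so H_0 = Z.
  H_1: rank ker ∂_1 − rank ∂_2 = (6 − 3) − 3 = 0, and the invariant factors of ∂_2 are all 1, so H_1 = 0.
  H_2: rank ker ∂_2 − rank ∂_3 = (4 − 3) − 1 = 0, and the invariant factors of ∂_3 are all 1, so H_2 = 0.
  H_3: rank ker ∂_3 − rank ∂_4 = (1 − 1) − 0 = 0, and there is no ∂_4, so H_3 = 0.

(K is a triangulation of the 3-simplex.)

H_0 = Z,  H_1 = 0,  H_2 = 0,  H_3 = 0.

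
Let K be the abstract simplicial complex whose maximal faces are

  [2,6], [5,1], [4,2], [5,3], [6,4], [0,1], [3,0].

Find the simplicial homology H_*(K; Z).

H_0 ≅ Z^2,  H_1 ≅ Z^2.

K has 7 vertices, 7 edges.
rank ∂_0 = 0, rank ∂_1 = 5 ⇒ b_0 = 7 − 0 − 5 = 2; all invariant factors of ∂_1 are 1 so no torsion. So H_0 = Z^2.
rank ∂_1 = 5, rank ∂_2 = 0 ⇒ b_1 = 7 − 5 − 0 = 2. So H_1 = Z^2.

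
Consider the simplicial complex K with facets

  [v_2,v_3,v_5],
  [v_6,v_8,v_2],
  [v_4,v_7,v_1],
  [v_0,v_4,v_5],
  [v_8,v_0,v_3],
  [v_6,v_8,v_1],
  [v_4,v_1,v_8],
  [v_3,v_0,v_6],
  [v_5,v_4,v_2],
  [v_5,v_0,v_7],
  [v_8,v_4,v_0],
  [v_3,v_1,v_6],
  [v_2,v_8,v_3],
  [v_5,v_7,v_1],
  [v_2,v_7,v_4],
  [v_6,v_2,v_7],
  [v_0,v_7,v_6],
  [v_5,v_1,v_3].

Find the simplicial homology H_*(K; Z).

Fix the vertex order v_0 < v_1 < v_2 < v_3 < v_4 < v_5 < v_6 < v_7 < v_8 and write every simplex with vertices in increasing order. Then dim K = 2 and the simplices of K are:

  0-simplices (9): [v_0], [v_1], [v_2], [v_3], [v_4], [v_5], [v_6], [v_7], [v_8]
  1-simplices (27): (27 of them)
  2-simplices (18): (18 of them)

Hence C_0 ≅ Z^9, C_1 ≅ Z^27, C_2 ≅ Z^18.

Boundary ∂_1: C_1 → C_0 is given by ∂[p,q] = [q] − [p]. For instance
  ∂[v_3,v_8] = [v_8] − [v_3].
The 9×27 boundary matrix has rank 8 and Smith normal form diag(1,1,1,1,1,1,1,1).

∂_2: C_2 → C_1 acts by ∂[p,q,r] = [q,r] − [p,r] + [p,q]. For instance
  ∂[v_0,v_3,v_6] = [v_3,v_6] − [v_0,v_6] + [v_0,v_3],
  ∂[v_0,v_6,v_7] = [v_6,v_7] − [v_0,v_7] + [v_0,v_6].
The resulting 27×18 matrix has rank 18, and its Smith normal form has invariant factors (1,1,1,1,1,1,1,1,1,1,1,1,1,1,1,1,1,2).

Reading off H_k = ker ∂_k / im ∂_{k+1}:

  H_0: rank C_0 − rank ∂_1 = 9 − 8 = 1, and the invariant factors of ∂_1 are all 1, so H_0 ≅ Z.
  H_1: rank ker ∂_1 − rank ∂_2 = (27 − 8) − 18 = 1, and ∂_2 has invariant factor 2 > 1, so H_1 ≅ Z ⊕ Z_2.
  H_2: rank ker ∂_2 − rank ∂_3 = (18 − 18) − 0 = 0, and there is no ∂_3, so H_2 ≅ 0.

As a check, the Euler characteristic is 9 − 27 + 18 = 0, which agrees with 1 − 1 + 0 = 0.

H_0 = Z,  H_1 = Z ⊕ Z_2,  H_2 = 0.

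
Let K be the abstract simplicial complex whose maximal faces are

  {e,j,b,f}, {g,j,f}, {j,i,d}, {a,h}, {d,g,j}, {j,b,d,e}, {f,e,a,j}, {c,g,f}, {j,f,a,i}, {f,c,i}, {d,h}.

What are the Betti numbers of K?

b_0 = 1, b_1 = 1, b_2 = 0, b_3 = 0.

Fix the vertex order a < b < c < d < e < f < g < h < i < j and write every simplex with vertices in increasing order. Then dim K = 3 and the simplices of K are:

  0-simplices (10): a, b, c, d, e, f, g, h, i, j
  1-simplices (24): ae, af, ah, ai, aj, bd, be, bf, bj, cf, cg, ci, de, dg, dh, di, dj, ef, ej, fg, fi, fj, gj, ij
  2-simplices (18): aef, aej, afi, afj, aij, bde, bdj, bef, bej, bfj, cfg, cfi, dej, dgj, dij, efj, fgj, fij
  3-simplices (4): aefj, afij, bdej, befj

giving chain groups C_0 ≅ Z^10, C_1 ≅ Z^24, C_2 ≅ Z^18, C_3 ≅ Z^4.

∂_1: C_1 → C_0 maps an edge to its endpoints' difference, ∂[p,q] = q − p. For instance
  ∂di = i − d.
As a 10×24 matrix over Z this has rank 9, with invariant factors (1,1,1,1,1,1,1,1,1).

∂_2: C_2 → C_1 maps a triangle to the signed sum of its edges. For instance
  ∂dgj = gj − dj + dg,
  ∂afi = fi − ai + af.
The 24×18 boundary matrix has rank 14 and Smith normal form diag(1,1,1,1,1,1,1,1,1,1,1,1,1,1).

∂_3: C_3 → C_2 sends each 3-simplex σ to the alternating sum Σ_i (−1)^i (σ with its i-th vertex removed). For instance
  ∂bdej = dej − bej + bdj − bde,
  ∂befj = efj − bfj + bej − bef.
The resulting 18×4 matrix has rank 4, and its Smith normal form has invariant factors (1,1,1,1).

Computing H_k = (kernel of ∂_k) / (image of ∂_{k+1}):

  H_0: rank C_0 − rank ∂_1 = 10 − 9 = 1, and the invariant factors of ∂_1 are all 1, so H_0 ≅ Z.
  H_1: rank ker ∂_1 − rank ∂_2 = (24 − 9) − 14 = 1, and the invariant factors of ∂_2 are all 1, so H_1 ≅ Z.
  H_2: rank ker ∂_2 − rank ∂_3 = (18 − 14) − 4 = 0, and the invariant factors of ∂_3 are all 1, so H_2 ≅ 0.
  H_3: rank ker ∂_3 − rank ∂_4 = (4 − 4) − 0 = 0, and there is no ∂_4, so H_3 ≅ 0.

Hence the Betti numbers are b_0 = 1, b_1 = 1, b_2 = 0, b_3 = 0.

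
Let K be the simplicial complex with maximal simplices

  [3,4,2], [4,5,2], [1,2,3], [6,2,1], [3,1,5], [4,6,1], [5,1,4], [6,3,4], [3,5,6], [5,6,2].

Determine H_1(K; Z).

Fix the vertex order 1 < 2 < 3 < 4 < 5 < 6 and write every simplex with vertices in increasing order. Then dim K = 2 and the simplices of K are:

  0-simplices (6): [1], [2], [3], [4], [5], [6]
  1-simplices (15): [1,2], [1,3], [1,4], [1,5], [1,6], [2,3], [2,4], [2,5], [2,6], [3,4], [3,5], [3,6], [4,5], [4,6], [5,6]
  2-simplices (10): [1,2,3], [1,2,6], [1,3,5], [1,4,5], [1,4,6], [2,3,4], [2,4,5], [2,5,6], [3,4,6], [3,5,6]

Hence C_0 ≅ Z^6, C_1 ≅ Z^15, C_2 ≅ Z^10.

Boundary ∂_1: C_1 → C_0 maps an edge to its endpoints' difference, ∂[p,q] = q − p. For instance
  ∂[2,4] = [4] − [2].
As a 6×15 matrix over Z this has rank 5, with invariant factors (1,1,1,1,1).

Boundary ∂_2: C_2 → C_1 sends each 2-simplex [p,q,r] to [q,r] − [p,r] + [p,q]. For instance
  ∂[3,4,6] = [4,6] − [3,6] + [3,4],
  ∂[2,5,6] = [5,6] − [2,6] + [2,5].
The 15×10 boundary matrix has rank 10 and Smith normal form diag(1,1,1,1,1,1,1,1,1,2).

Reading off H_k = ker ∂_k / im ∂_{k+1}:

  H_1: rank ker ∂_1 − rank ∂_2 = (15 − 5) − 10 = 0, and ∂_2 has invariant factor 2 > 1, so H_1 = Z_2.

(K is a triangulation of the real projective plane RP^2.)

H_1 = Z_2.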